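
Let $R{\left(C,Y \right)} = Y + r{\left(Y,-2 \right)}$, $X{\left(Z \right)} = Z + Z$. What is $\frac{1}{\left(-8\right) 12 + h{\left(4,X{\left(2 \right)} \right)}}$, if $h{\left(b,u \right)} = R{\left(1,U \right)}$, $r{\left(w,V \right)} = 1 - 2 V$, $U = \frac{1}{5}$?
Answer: $- \frac{5}{454} \approx -0.011013$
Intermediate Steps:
$X{\left(Z \right)} = 2 Z$
$U = \frac{1}{5} \approx 0.2$
$R{\left(C,Y \right)} = 5 + Y$ ($R{\left(C,Y \right)} = Y + \left(1 - -4\right) = Y + \left(1 + 4\right) = Y + 5 = 5 + Y$)
$h{\left(b,u \right)} = \frac{26}{5}$ ($h{\left(b,u \right)} = 5 + \frac{1}{5} = \frac{26}{5}$)
$\frac{1}{\left(-8\right) 12 + h{\left(4,X{\left(2 \right)} \right)}} = \frac{1}{\left(-8\right) 12 + \frac{26}{5}} = \frac{1}{-96 + \frac{26}{5}} = \frac{1}{- \frac{454}{5}} = - \frac{5}{454}$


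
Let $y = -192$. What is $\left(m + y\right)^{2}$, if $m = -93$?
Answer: $81225$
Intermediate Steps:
$\left(m + y\right)^{2} = \left(-93 - 192\right)^{2} = \left(-285\right)^{2} = 81225$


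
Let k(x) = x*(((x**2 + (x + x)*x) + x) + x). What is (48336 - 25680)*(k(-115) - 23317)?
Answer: -103299850752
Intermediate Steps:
k(x) = x*(2*x + 3*x**2) (k(x) = x*(((x**2 + (2*x)*x) + x) + x) = x*(((x**2 + 2*x**2) + x) + x) = x*((3*x**2 + x) + x) = x*((x + 3*x**2) + x) = x*(2*x + 3*x**2))
(48336 - 25680)*(k(-115) - 23317) = (48336 - 25680)*((-115)**2*(2 + 3*(-115)) - 23317) = 22656*(13225*(2 - 345) - 23317) = 22656*(13225*(-343) - 23317) = 22656*(-4536175 - 23317) = 22656*(-4559492) = -103299850752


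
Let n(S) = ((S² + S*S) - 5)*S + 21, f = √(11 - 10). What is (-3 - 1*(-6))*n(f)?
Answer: 54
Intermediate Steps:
f = 1 (f = √1 = 1)
n(S) = 21 + S*(-5 + 2*S²) (n(S) = ((S² + S²) - 5)*S + 21 = (2*S² - 5)*S + 21 = (-5 + 2*S²)*S + 21 = S*(-5 + 2*S²) + 21 = 21 + S*(-5 + 2*S²))
(-3 - 1*(-6))*n(f) = (-3 - 1*(-6))*(21 - 5*1 + 2*1³) = (-3 + 6)*(21 - 5 + 2*1) = 3*(21 - 5 + 2) = 3*18 = 54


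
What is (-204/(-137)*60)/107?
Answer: 12240/14659 ≈ 0.83498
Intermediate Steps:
(-204/(-137)*60)/107 = (-204*(-1/137)*60)*(1/107) = ((204/137)*60)*(1/107) = (12240/137)*(1/107) = 12240/14659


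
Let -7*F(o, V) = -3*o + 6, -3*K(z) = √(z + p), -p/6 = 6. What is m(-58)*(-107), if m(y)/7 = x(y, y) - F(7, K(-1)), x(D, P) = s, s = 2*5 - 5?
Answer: -2140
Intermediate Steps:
p = -36 (p = -6*6 = -36)
K(z) = -√(-36 + z)/3 (K(z) = -√(z - 36)/3 = -√(-36 + z)/3)
s = 5 (s = 10 - 5 = 5)
F(o, V) = -6/7 + 3*o/7 (F(o, V) = -(-3*o + 6)/7 = -(6 - 3*o)/7 = -6/7 + 3*o/7)
x(D, P) = 5
m(y) = 20 (m(y) = 7*(5 - (-6/7 + (3/7)*7)) = 7*(5 - (-6/7 + 3)) = 7*(5 - 1*15/7) = 7*(5 - 15/7) = 7*(20/7) = 20)
m(-58)*(-107) = 20*(-107) = -2140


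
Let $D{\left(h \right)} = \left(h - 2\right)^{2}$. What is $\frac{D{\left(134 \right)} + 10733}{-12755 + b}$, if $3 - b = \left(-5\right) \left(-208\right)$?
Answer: $- \frac{28157}{13792} \approx -2.0415$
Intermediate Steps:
$D{\left(h \right)} = \left(-2 + h\right)^{2}$
$b = -1037$ ($b = 3 - \left(-5\right) \left(-208\right) = 3 - 1040 = -1037$)
$\frac{D{\left(134 \right)} + 10733}{-12755 + b} = \frac{\left(-2 + 134\right)^{2} + 10733}{-12755 - 1037} = \frac{132^{2} + 10733}{-13792} = \left(17424 + 10733\right) \left(- \frac{1}{13792}\right) = 28157 \left(- \frac{1}{13792}\right) = - \frac{28157}{13792}$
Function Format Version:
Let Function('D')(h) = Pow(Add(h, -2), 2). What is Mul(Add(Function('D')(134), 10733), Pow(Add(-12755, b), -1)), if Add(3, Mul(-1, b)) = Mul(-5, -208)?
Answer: Rational(-28157, 13792) ≈ -2.0415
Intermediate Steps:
Function('D')(h) = Pow(Add(-2, h), 2)
b = -1037 (b = Add(3, Mul(-1, Mul(-5, -208))) = Add(3, Mul(-1, 1040)) = Add(3, -1040) = -1037)
Mul(Add(Function('D')(134), 10733), Pow(Add(-12755, b), -1)) = Mul(Add(Pow(Add(-2, 134), 2), 10733), Pow(Add(-12755, -1037), -1)) = Mul(Add(Pow(132, 2), 10733), Pow(-13792, -1)) = Mul(Add(17424, 10733), Rational(-1, 13792)) = Mul(28157, Rational(-1, 13792)) = Rational(-28157, 13792)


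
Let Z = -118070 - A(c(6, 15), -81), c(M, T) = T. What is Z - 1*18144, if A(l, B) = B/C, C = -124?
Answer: -16890617/124 ≈ -1.3621e+5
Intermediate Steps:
A(l, B) = -B/124 (A(l, B) = B/(-124) = B*(-1/124) = -B/124)
Z = -14640761/124 (Z = -118070 - (-1)*(-81)/124 = -118070 - 1*81/124 = -118070 - 81/124 = -14640761/124 ≈ -1.1807e+5)
Z - 1*18144 = -14640761/124 - 1*18144 = -14640761/124 - 18144 = -16890617/124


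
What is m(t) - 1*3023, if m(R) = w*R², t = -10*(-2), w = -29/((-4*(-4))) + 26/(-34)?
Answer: -68916/17 ≈ -4053.9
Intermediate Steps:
w = -701/272 (w = -29/16 + 26*(-1/34) = -29*1/16 - 13/17 = -29/16 - 13/17 = -701/272 ≈ -2.5772)
t = 20
m(R) = -701*R²/272
m(t) - 1*3023 = -701/272*20² - 1*3023 = -701/272*400 - 3023 = -17525/17 - 3023 = -68916/17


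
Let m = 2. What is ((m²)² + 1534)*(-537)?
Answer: -832350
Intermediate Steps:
((m²)² + 1534)*(-537) = ((2²)² + 1534)*(-537) = (4² + 1534)*(-537) = (16 + 1534)*(-537) = 1550*(-537) = -832350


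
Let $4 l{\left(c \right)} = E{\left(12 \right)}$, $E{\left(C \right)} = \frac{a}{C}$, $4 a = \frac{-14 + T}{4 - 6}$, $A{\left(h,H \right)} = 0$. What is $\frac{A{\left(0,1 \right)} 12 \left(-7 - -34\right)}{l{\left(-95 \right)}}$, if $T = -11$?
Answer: $0$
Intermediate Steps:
$a = \frac{25}{8}$ ($a = \frac{\left(-14 - 11\right) \frac{1}{4 - 6}}{4} = \frac{\left(-25\right) \frac{1}{-2}}{4} = \frac{\left(-25\right) \left(- \frac{1}{2}\right)}{4} = \frac{1}{4} \cdot \frac{25}{2} = \frac{25}{8} \approx 3.125$)
$E{\left(C \right)} = \frac{25}{8 C}$
$l{\left(c \right)} = \frac{25}{384}$ ($l{\left(c \right)} = \frac{\frac{25}{8} \cdot \frac{1}{12}}{4} = \frac{1}{4} \cdot \frac{25}{96} = \frac{25}{384}$)
$\frac{A{\left(0,1 \right)} 12 \left(-7 - -34\right)}{l{\left(-95 \right)}} = \frac{0 \cdot 12 \left(-7 - -34\right)}{\frac{25}{384}} = 0 \left(-7 + 34\right) \frac{384}{25} = 0 \cdot 27 \cdot \frac{384}{25} = 0 \cdot \frac{384}{25} = 0$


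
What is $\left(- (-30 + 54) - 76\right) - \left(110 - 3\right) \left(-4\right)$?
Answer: $328$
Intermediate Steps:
$\left(- (-30 + 54) - 76\right) - \left(110 - 3\right) \left(-4\right) = \left(\left(-1\right) 24 - 76\right) - 107 \left(-4\right) = \left(-24 - 76\right) - -428 = -100 + 428 = 328$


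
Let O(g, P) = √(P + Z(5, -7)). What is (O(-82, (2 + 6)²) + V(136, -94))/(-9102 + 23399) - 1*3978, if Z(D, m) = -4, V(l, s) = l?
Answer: -3345490/841 + 2*√15/14297 ≈ -3978.0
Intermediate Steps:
O(g, P) = √(-4 + P) (O(g, P) = √(P - 4) = √(-4 + P))
(O(-82, (2 + 6)²) + V(136, -94))/(-9102 + 23399) - 1*3978 = (√(-4 + (2 + 6)²) + 136)/(-9102 + 23399) - 1*3978 = (√(-4 + 8²) + 136)/14297 - 3978 = (√(-4 + 64) + 136)*(1/14297) - 3978 = (√60 + 136)*(1/14297) - 3978 = (2*√15 + 136)*(1/14297) - 3978 = (136 + 2*√15)*(1/14297) - 3978 = (8/841 + 2*√15/14297) - 3978 = -3345490/841 + 2*√15/14297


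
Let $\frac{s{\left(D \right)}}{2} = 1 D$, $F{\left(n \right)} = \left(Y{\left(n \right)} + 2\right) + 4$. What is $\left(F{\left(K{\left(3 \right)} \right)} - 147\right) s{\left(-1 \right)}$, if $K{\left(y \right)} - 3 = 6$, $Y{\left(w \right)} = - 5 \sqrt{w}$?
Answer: $312$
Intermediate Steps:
$K{\left(y \right)} = 9$ ($K{\left(y \right)} = 3 + 6 = 9$)
$F{\left(n \right)} = 6 - 5 \sqrt{n}$ ($F{\left(n \right)} = \left(- 5 \sqrt{n} + 2\right) + 4 = \left(2 - 5 \sqrt{n}\right) + 4 = 6 - 5 \sqrt{n}$)
$s{\left(D \right)} = 2 D$ ($s{\left(D \right)} = 2 \cdot 1 D = 2 D$)
$\left(F{\left(K{\left(3 \right)} \right)} - 147\right) s{\left(-1 \right)} = \left(\left(6 - 5 \sqrt{9}\right) - 147\right) 2 \left(-1\right) = \left(\left(6 - 15\right) - 147\right) \left(-2\right) = \left(-9 - 147\right) \left(-2\right) = \left(-156\right) \left(-2\right) = 312$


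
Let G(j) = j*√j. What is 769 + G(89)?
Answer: 769 + 89*√89 ≈ 1608.6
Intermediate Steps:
G(j) = j^(3/2)
769 + G(89) = 769 + 89^(3/2) = 769 + 89*√89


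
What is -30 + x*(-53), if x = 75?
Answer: -4005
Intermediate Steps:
-30 + x*(-53) = -30 + 75*(-53) = -30 - 3975 = -4005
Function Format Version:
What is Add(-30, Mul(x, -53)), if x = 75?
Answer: -4005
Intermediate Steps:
Add(-30, Mul(x, -53)) = Add(-30, Mul(75, -53)) = Add(-30, -3975) = -4005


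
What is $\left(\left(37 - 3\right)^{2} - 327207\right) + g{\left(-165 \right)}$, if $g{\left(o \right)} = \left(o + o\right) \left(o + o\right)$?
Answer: $-217151$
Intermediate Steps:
$g{\left(o \right)} = 4 o^{2}$ ($g{\left(o \right)} = 2 o 2 o = 4 o^{2}$)
$\left(\left(37 - 3\right)^{2} - 327207\right) + g{\left(-165 \right)} = \left(\left(37 - 3\right)^{2} - 327207\right) + 4 \left(-165\right)^{2} = \left(34^{2} - 327207\right) + 4 \cdot 27225 = \left(1156 - 327207\right) + 108900 = -326051 + 108900 = -217151$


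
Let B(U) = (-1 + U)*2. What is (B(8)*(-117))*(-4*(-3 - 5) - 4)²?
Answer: -1284192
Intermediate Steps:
B(U) = -2 + 2*U
(B(8)*(-117))*(-4*(-3 - 5) - 4)² = ((-2 + 2*8)*(-117))*(-4*(-3 - 5) - 4)² = ((-2 + 16)*(-117))*(-4*(-8) - 4)² = (14*(-117))*(32 - 4)² = -1638*28² = -1638*784 = -1284192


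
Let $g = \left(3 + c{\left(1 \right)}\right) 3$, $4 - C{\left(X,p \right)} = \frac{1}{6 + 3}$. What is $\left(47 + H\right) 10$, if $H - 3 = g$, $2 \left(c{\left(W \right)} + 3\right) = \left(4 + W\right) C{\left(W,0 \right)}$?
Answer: $\frac{2375}{3} \approx 791.67$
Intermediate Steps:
$C{\left(X,p \right)} = \frac{35}{9}$ ($C{\left(X,p \right)} = 4 - \frac{1}{6 + 3} = 4 - \frac{1}{9} = \frac{35}{9}$)
$c{\left(W \right)} = \frac{43}{9} + \frac{35 W}{18}$ ($c{\left(W \right)} = -3 + \frac{\left(4 + W\right) \frac{35}{9}}{2} = -3 + \frac{\frac{140}{9} + \frac{35 W}{9}}{2} = -3 + \left(\frac{70}{9} + \frac{35 W}{18}\right) = \frac{43}{9} + \frac{35 W}{18}$)
$g = \frac{175}{6}$ ($g = \left(3 + \left(\frac{43}{9} + \frac{35}{18} \cdot 1\right)\right) 3 = \left(3 + \left(\frac{43}{9} + \frac{35}{18}\right)\right) 3 = \left(3 + \frac{121}{18}\right) 3 = \frac{175}{18} \cdot 3 = \frac{175}{6} \approx 29.167$)
$H = \frac{193}{6}$ ($H = 3 + \frac{175}{6} = \frac{193}{6} \approx 32.167$)
$\left(47 + H\right) 10 = \left(47 + \frac{193}{6}\right) 10 = \frac{475}{6} \cdot 10 = \frac{2375}{3}$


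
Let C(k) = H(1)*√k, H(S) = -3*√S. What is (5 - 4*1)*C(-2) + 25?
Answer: 25 - 3*I*√2 ≈ 25.0 - 4.2426*I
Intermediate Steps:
C(k) = -3*√k (C(k) = (-3*√1)*√k = (-3*1)*√k = -3*√k)
(5 - 4*1)*C(-2) + 25 = (5 - 4*1)*(-3*I*√2) + 25 = (5 - 4)*(-3*I*√2) + 25 = 1*(-3*I*√2) + 25 = -3*I*√2 + 25 = 25 - 3*I*√2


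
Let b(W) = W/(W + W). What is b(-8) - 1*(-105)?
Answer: 211/2 ≈ 105.50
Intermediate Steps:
b(W) = ½ (b(W) = W/((2*W)) = (1/(2*W))*W = ½)
b(-8) - 1*(-105) = ½ - 1*(-105) = ½ + 105 = 211/2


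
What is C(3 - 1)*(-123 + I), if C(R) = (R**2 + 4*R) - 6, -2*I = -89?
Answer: -471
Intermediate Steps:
I = 89/2 (I = -1/2*(-89) = 89/2 ≈ 44.500)
C(R) = -6 + R**2 + 4*R
C(3 - 1)*(-123 + I) = (-6 + (3 - 1)**2 + 4*(3 - 1))*(-123 + 89/2) = (-6 + 2**2 + 4*2)*(-157/2) = (-6 + 4 + 8)*(-157/2) = 6*(-157/2) = -471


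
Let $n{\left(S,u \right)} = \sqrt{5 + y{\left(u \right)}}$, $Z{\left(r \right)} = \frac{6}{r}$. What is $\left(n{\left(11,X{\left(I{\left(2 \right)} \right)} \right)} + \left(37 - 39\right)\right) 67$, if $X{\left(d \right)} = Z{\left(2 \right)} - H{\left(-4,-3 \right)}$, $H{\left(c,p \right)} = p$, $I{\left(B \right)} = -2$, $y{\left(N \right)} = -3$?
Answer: $-134 + 67 \sqrt{2} \approx -39.248$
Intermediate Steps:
$X{\left(d \right)} = 6$ ($X{\left(d \right)} = \frac{6}{2} - -3 = 6 \cdot \frac{1}{2} + 3 = 3 + 3 = 6$)
$n{\left(S,u \right)} = \sqrt{2}$ ($n{\left(S,u \right)} = \sqrt{5 - 3} = \sqrt{2}$)
$\left(n{\left(11,X{\left(I{\left(2 \right)} \right)} \right)} + \left(37 - 39\right)\right) 67 = \left(\sqrt{2} + \left(37 - 39\right)\right) 67 = \left(\sqrt{2} - 2\right) 67 = \left(-2 + \sqrt{2}\right) 67 = -134 + 67 \sqrt{2}$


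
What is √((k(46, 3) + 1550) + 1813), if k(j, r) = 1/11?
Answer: √406934/11 ≈ 57.992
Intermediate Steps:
k(j, r) = 1/11
√((k(46, 3) + 1550) + 1813) = √((1/11 + 1550) + 1813) = √(17051/11 + 1813) = √(36994/11) = √406934/11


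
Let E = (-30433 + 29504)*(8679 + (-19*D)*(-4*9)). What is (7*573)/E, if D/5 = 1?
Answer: -1337/3746657 ≈ -0.00035685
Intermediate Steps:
D = 5 (D = 5*1 = 5)
E = -11239971 (E = (-30433 + 29504)*(8679 + (-19*5)*(-4*9)) = -929*(8679 - 95*(-36)) = -929*(8679 + 3420) = -929*12099 = -11239971)
(7*573)/E = (7*573)/(-11239971) = 4011*(-1/11239971) = -1337/3746657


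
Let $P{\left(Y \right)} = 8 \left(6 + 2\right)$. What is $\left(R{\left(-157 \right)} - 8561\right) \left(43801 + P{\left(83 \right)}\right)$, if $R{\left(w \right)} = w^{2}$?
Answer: $705700120$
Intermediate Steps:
$P{\left(Y \right)} = 64$ ($P{\left(Y \right)} = 8 \cdot 8 = 64$)
$\left(R{\left(-157 \right)} - 8561\right) \left(43801 + P{\left(83 \right)}\right) = \left(\left(-157\right)^{2} - 8561\right) \left(43801 + 64\right) = \left(24649 + \left(-12094 + 3533\right)\right) 43865 = \left(24649 - 8561\right) 43865 = 16088 \cdot 43865 = 705700120$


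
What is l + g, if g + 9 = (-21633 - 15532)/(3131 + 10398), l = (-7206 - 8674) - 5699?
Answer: -292101217/13529 ≈ -21591.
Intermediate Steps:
l = -21579 (l = -15880 - 5699 = -21579)
g = -158926/13529 (g = -9 + (-21633 - 15532)/(3131 + 10398) = -9 - 37165/13529 = -158926/13529 ≈ -11.747)
l + g = -21579 - 158926/13529 = -292101217/13529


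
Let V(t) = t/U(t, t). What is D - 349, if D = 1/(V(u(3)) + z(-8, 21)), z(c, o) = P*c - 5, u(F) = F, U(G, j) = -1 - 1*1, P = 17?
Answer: -99467/285 ≈ -349.01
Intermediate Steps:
U(G, j) = -2 (U(G, j) = -1 - 1 = -2)
z(c, o) = -5 + 17*c (z(c, o) = 17*c - 5 = -5 + 17*c)
V(t) = -t/2 (V(t) = t/(-2) = t*(-1/2) = -t/2)
D = -2/285 (D = 1/(-1/2*3 + (-5 + 17*(-8))) = 1/(-3/2 + (-5 - 136)) = 1/(-3/2 - 141) = 1/(-285/2) = -2/285 ≈ -0.0070175)
D - 349 = -2/285 - 349 = -99467/285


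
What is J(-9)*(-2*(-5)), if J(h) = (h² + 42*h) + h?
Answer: -3060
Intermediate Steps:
J(h) = h² + 43*h
J(-9)*(-2*(-5)) = (-9*(43 - 9))*(-2*(-5)) = -9*34*10 = -306*10 = -3060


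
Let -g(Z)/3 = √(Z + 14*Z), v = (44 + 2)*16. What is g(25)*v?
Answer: -11040*√15 ≈ -42758.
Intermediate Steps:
v = 736 (v = 46*16 = 736)
g(Z) = -3*√15*√Z (g(Z) = -3*√(Z + 14*Z) = -3*√15*√Z)
g(25)*v = -3*√15*√25*736 = -3*√15*5*736 = -15*√15*736 = -11040*√15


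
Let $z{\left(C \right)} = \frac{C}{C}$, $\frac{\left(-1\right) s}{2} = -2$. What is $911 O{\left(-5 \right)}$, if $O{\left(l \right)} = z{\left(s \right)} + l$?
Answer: $-3644$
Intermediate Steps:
$s = 4$ ($s = \left(-2\right) \left(-2\right) = 4$)
$z{\left(C \right)} = 1$
$O{\left(l \right)} = 1 + l$
$911 O{\left(-5 \right)} = 911 \left(1 - 5\right) = 911 \left(-4\right) = -3644$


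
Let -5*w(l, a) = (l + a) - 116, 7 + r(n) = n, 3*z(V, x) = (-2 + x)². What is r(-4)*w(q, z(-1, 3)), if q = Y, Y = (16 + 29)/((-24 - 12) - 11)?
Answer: -180884/705 ≈ -256.57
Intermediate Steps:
Y = -45/47 (Y = 45/(-36 - 11) = 45/(-47) = 45*(-1/47) = -45/47 ≈ -0.95745)
z(V, x) = (-2 + x)²/3
q = -45/47 ≈ -0.95745
r(n) = -7 + n
w(l, a) = 116/5 - a/5 - l/5 (w(l, a) = -((l + a) - 116)/5 = -((a + l) - 116)/5 = -(-116 + a + l)/5 = 116/5 - a/5 - l/5)
r(-4)*w(q, z(-1, 3)) = (-7 - 4)*(116/5 - (-2 + 3)²/15 - ⅕*(-45/47)) = -11*(116/5 - 1²/15 + 9/47) = -11*(116/5 - 1/15 + 9/47) = -11*16444/705 = -180884/705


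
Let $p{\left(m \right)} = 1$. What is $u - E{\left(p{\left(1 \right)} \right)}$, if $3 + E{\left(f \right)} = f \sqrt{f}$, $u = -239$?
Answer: $-237$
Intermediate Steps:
$E{\left(f \right)} = -3 + f^{\frac{3}{2}}$ ($E{\left(f \right)} = -3 + f \sqrt{f} = -3 + f^{\frac{3}{2}}$)
$u - E{\left(p{\left(1 \right)} \right)} = -239 - \left(-3 + 1^{\frac{3}{2}}\right) = -239 - \left(-3 + 1\right) = -239 - -2 = -239 + 2 = -237$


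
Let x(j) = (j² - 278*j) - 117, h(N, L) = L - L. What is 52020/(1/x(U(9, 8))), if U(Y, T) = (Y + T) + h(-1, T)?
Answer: -236899080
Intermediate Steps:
h(N, L) = 0
U(Y, T) = T + Y (U(Y, T) = (Y + T) + 0 = (T + Y) + 0 = T + Y)
x(j) = -117 + j² - 278*j
52020/(1/x(U(9, 8))) = 52020/(1/(-117 + (8 + 9)² - 278*(8 + 9))) = 52020/(1/(-117 + 17² - 278*17)) = 52020/(1/(-117 + 289 - 4726)) = 52020/(1/(-4554)) = 52020/(-1/4554) = 52020*(-4554) = -236899080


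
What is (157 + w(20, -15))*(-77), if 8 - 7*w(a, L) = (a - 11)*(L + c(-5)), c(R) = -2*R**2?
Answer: -18612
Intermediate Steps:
w(a, L) = 8/7 - (-50 + L)*(-11 + a)/7 (w(a, L) = 8/7 - (a - 11)*(L - 2*(-5)**2)/7 = 8/7 - (-11 + a)*(L - 2*25)/7 = 8/7 - (-11 + a)*(L - 50)/7 = 8/7 - (-11 + a)*(-50 + L)/7 = 8/7 - (-50 + L)*(-11 + a)/7)
(157 + w(20, -15))*(-77) = (157 + (-542/7 + (11/7)*(-15) + (50/7)*20 - 1/7*(-15)*20))*(-77) = (157 + (-542/7 - 165/7 + 1000/7 + 300/7))*(-77) = (157 + 593/7)*(-77) = (1692/7)*(-77) = -18612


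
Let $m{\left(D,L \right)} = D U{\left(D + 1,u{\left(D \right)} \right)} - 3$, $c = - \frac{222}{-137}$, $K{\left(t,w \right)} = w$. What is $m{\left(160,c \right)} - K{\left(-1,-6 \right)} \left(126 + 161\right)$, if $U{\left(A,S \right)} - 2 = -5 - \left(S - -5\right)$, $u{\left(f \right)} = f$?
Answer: $-25161$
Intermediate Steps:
$U{\left(A,S \right)} = -8 - S$ ($U{\left(A,S \right)} = 2 - \left(5 + 5 + S\right) = 2 - \left(10 + S\right) = -8 - S$)
$c = \frac{222}{137}$ ($c = \left(-222\right) \left(- \frac{1}{137}\right) = \frac{222}{137} \approx 1.6204$)
$m{\left(D,L \right)} = -3 + D \left(-8 - D\right)$ ($m{\left(D,L \right)} = D \left(-8 - D\right) - 3 = -3 + D \left(-8 - D\right)$)
$m{\left(160,c \right)} - K{\left(-1,-6 \right)} \left(126 + 161\right) = \left(-3 - 160 \left(8 + 160\right)\right) - - 6 \left(126 + 161\right) = \left(-3 - 160 \cdot 168\right) - \left(-6\right) 287 = \left(-3 - 26880\right) - -1722 = -26883 + 1722 = -25161$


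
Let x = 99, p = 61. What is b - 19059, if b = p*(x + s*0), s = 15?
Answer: -13020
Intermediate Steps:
b = 6039 (b = 61*(99 + 15*0) = 61*(99 + 0) = 61*99 = 6039)
b - 19059 = 6039 - 19059 = -13020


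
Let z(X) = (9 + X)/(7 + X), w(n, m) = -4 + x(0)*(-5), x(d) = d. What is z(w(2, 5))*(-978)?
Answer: -1630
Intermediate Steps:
w(n, m) = -4 (w(n, m) = -4 + 0*(-5) = -4 + 0 = -4)
z(X) = (9 + X)/(7 + X)
z(w(2, 5))*(-978) = ((9 - 4)/(7 - 4))*(-978) = (5/3)*(-978) = -1630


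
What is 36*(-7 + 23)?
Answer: 576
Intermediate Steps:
36*(-7 + 23) = 36*16 = 576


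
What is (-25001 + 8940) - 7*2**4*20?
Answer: -18301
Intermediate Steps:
(-25001 + 8940) - 7*2**4*20 = -16061 - 7*16*20 = -16061 - 112*20 = -16061 - 2240 = -18301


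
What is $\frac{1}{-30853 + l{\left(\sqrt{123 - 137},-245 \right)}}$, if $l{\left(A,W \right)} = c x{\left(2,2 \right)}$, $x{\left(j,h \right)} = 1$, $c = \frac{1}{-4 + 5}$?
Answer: $- \frac{1}{30852} \approx -3.2413 \cdot 10^{-5}$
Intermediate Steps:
$c = 1$ ($c = 1^{-1} = 1$)
$l{\left(A,W \right)} = 1$ ($l{\left(A,W \right)} = 1 \cdot 1 = 1$)
$\frac{1}{-30853 + l{\left(\sqrt{123 - 137},-245 \right)}} = \frac{1}{-30853 + 1} = \frac{1}{-30852} = - \frac{1}{30852}$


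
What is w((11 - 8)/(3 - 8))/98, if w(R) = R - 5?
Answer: -2/35 ≈ -0.057143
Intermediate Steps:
w(R) = -5 + R
w((11 - 8)/(3 - 8))/98 = (-5 + (11 - 8)/(3 - 8))/98 = (-5 + 3/(-5))*(1/98) = (-5 + 3*(-1/5))*(1/98) = (-5 - 3/5)*(1/98) = -28/5*1/98 = -2/35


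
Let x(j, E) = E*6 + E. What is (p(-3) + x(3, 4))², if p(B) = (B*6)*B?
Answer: 6724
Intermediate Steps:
p(B) = 6*B² (p(B) = (6*B)*B = 6*B²)
x(j, E) = 7*E (x(j, E) = 6*E + E = 7*E)
(p(-3) + x(3, 4))² = (6*(-3)² + 7*4)² = (6*9 + 28)² = (54 + 28)² = 82² = 6724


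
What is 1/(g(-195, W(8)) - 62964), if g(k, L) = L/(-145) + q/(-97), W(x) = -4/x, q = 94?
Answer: -28130/1771204483 ≈ -1.5882e-5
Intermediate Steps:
g(k, L) = -94/97 - L/145 (g(k, L) = L/(-145) + 94/(-97) = L*(-1/145) + 94*(-1/97) = -L/145 - 94/97 = -94/97 - L/145)
1/(g(-195, W(8)) - 62964) = 1/((-94/97 - (-4)/(145*8)) - 62964) = 1/((-94/97 - 1/145*(-½)) - 62964) = 1/((-94/97 + 1/290) - 62964) = 1/(-27163/28130 - 62964) = 1/(-1771204483/28130) = -28130/1771204483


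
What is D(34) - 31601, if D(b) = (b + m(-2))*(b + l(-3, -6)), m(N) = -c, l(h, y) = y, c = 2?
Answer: -30705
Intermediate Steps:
m(N) = -2 (m(N) = -1*2 = -2)
D(b) = (-6 + b)*(-2 + b) (D(b) = (b - 2)*(b - 6) = (-2 + b)*(-6 + b) = (-6 + b)*(-2 + b))
D(34) - 31601 = (12 + 34**2 - 8*34) - 31601 = (12 + 1156 - 272) - 31601 = 896 - 31601 = -30705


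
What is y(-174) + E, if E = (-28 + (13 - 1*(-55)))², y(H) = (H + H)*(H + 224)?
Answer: -15800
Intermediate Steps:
y(H) = 2*H*(224 + H) (y(H) = (2*H)*(224 + H) = 2*H*(224 + H))
E = 1600 (E = (-28 + (13 + 55))² = (-28 + 68)² = 40² = 1600)
y(-174) + E = 2*(-174)*(224 - 174) + 1600 = 2*(-174)*50 + 1600 = -17400 + 1600 = -15800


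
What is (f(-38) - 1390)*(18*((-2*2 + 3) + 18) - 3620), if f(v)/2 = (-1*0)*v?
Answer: 4606460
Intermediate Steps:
f(v) = 0 (f(v) = 2*((-1*0)*v) = 2*(0*v) = 2*0 = 0)
(f(-38) - 1390)*(18*((-2*2 + 3) + 18) - 3620) = (0 - 1390)*(18*((-2*2 + 3) + 18) - 3620) = -1390*(18*((-4 + 3) + 18) - 3620) = -1390*(18*(-1 + 18) - 3620) = -1390*(18*17 - 3620) = -1390*(306 - 3620) = -1390*(-3314) = 4606460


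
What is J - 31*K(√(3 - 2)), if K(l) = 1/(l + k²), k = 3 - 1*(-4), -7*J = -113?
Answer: 5433/350 ≈ 15.523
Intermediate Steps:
J = 113/7 (J = -⅐*(-113) = 113/7 ≈ 16.143)
k = 7 (k = 3 + 4 = 7)
K(l) = 1/(49 + l) (K(l) = 1/(l + 7²) = 1/(l + 49) = 1/(49 + l))
J - 31*K(√(3 - 2)) = 113/7 - 31/(49 + √(3 - 2)) = 113/7 - 31/(49 + √1) = 113/7 - 31/(49 + 1) = 113/7 - 31/50 = 5433/350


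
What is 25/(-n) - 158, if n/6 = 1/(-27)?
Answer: -91/2 ≈ -45.500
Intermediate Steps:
n = -2/9 (n = 6/(-27) = 6*(-1/27) = -2/9 ≈ -0.22222)
25/(-n) - 158 = 25/(-1*(-2/9)) - 158 = 25/(2/9) - 158 = (9/2)*25 - 158 = 225/2 - 158 = -91/2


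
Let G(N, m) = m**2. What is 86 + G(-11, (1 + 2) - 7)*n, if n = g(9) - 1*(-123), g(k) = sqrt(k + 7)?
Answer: 2118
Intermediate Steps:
g(k) = sqrt(7 + k)
n = 127 (n = sqrt(7 + 9) - 1*(-123) = sqrt(16) + 123 = 4 + 123 = 127)
86 + G(-11, (1 + 2) - 7)*n = 86 + ((1 + 2) - 7)**2*127 = 86 + (3 - 7)**2*127 = 86 + (-4)**2*127 = 86 + 16*127 = 86 + 2032 = 2118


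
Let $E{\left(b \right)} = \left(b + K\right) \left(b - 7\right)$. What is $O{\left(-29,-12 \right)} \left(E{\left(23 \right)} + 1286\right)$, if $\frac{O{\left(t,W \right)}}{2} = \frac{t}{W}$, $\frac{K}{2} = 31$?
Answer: $12789$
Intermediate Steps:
$K = 62$ ($K = 2 \cdot 31 = 62$)
$O{\left(t,W \right)} = \frac{2 t}{W}$ ($O{\left(t,W \right)} = 2 \frac{t}{W} = \frac{2 t}{W}$)
$E{\left(b \right)} = \left(-7 + b\right) \left(62 + b\right)$ ($E{\left(b \right)} = \left(b + 62\right) \left(b - 7\right) = \left(62 + b\right) \left(-7 + b\right) = \left(-7 + b\right) \left(62 + b\right)$)
$O{\left(-29,-12 \right)} \left(E{\left(23 \right)} + 1286\right) = 2 \left(-29\right) \frac{1}{-12} \left(\left(-434 + 23^{2} + 55 \cdot 23\right) + 1286\right) = 2 \left(-29\right) \left(- \frac{1}{12}\right) \left(\left(-434 + 529 + 1265\right) + 1286\right) = \frac{29 \left(1360 + 1286\right)}{6} = \frac{29}{6} \cdot 2646 = 12789$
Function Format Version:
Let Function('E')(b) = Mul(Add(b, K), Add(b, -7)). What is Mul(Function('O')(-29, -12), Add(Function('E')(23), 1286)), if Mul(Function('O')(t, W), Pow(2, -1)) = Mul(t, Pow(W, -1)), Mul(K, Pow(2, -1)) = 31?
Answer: 12789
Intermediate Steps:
K = 62 (K = Mul(2, 31) = 62)
Function('O')(t, W) = Mul(2, t, Pow(W, -1)) (Function('O')(t, W) = Mul(2, Mul(t, Pow(W, -1))) = Mul(2, t, Pow(W, -1)))
Function('E')(b) = Mul(Add(-7, b), Add(62, b)) (Function('E')(b) = Mul(Add(b, 62), Add(b, -7)) = Mul(Add(62, b), Add(-7, b)) = Mul(Add(-7, b), Add(62, b)))
Mul(Function('O')(-29, -12), Add(Function('E')(23), 1286)) = Mul(Mul(2, -29, Pow(-12, -1)), Add(Add(-434, Pow(23, 2), Mul(55, 23)), 1286)) = Mul(Mul(2, -29, Rational(-1, 12)), Add(Add(-434, 529, 1265), 1286)) = Mul(Rational(29, 6), Add(1360, 1286)) = Mul(Rational(29, 6), 2646) = 12789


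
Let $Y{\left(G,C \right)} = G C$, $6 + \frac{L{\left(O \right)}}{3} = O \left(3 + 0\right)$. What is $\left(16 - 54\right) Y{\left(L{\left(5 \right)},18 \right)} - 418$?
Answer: $-18886$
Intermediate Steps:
$L{\left(O \right)} = -18 + 9 O$ ($L{\left(O \right)} = -18 + 3 O \left(3 + 0\right) = -18 + 3 O 3 = -18 + 3 \cdot 3 O = -18 + 9 O$)
$Y{\left(G,C \right)} = C G$
$\left(16 - 54\right) Y{\left(L{\left(5 \right)},18 \right)} - 418 = \left(16 - 54\right) 18 \left(-18 + 9 \cdot 5\right) - 418 = - 38 \cdot 18 \left(-18 + 45\right) - 418 = - 38 \cdot 18 \cdot 27 - 418 = \left(-38\right) 486 - 418 = -18468 - 418 = -18886$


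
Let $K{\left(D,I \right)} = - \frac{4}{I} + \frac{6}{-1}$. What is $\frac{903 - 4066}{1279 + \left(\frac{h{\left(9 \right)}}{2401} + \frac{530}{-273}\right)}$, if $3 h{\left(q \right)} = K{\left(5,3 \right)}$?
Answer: $- \frac{888540471}{358747187} \approx -2.4768$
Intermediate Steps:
$K{\left(D,I \right)} = -6 - \frac{4}{I}$ ($K{\left(D,I \right)} = - \frac{4}{I} + 6 \left(-1\right) = - \frac{4}{I} - 6 = -6 - \frac{4}{I}$)
$h{\left(q \right)} = - \frac{22}{9}$ ($h{\left(q \right)} = \frac{-6 - \frac{4}{3}}{3} = \frac{1}{3} \left(- \frac{22}{3}\right) = - \frac{22}{9}$)
$\frac{903 - 4066}{1279 + \left(\frac{h{\left(9 \right)}}{2401} + \frac{530}{-273}\right)} = \frac{903 - 4066}{1279 + \left(- \frac{22}{9 \cdot 2401} + \frac{530}{-273}\right)} = - \frac{3163}{1279 + \left(\left(- \frac{22}{9}\right) \frac{1}{2401} + 530 \left(- \frac{1}{273}\right)\right)} = - \frac{3163}{1279 - \frac{545656}{280917}} = - \frac{3163}{\frac{358747187}{280917}} = \left(-3163\right) \frac{280917}{358747187} = - \frac{888540471}{358747187}$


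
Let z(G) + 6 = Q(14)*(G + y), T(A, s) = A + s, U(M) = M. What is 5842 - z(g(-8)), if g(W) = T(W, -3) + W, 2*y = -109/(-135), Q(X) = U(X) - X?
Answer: 5848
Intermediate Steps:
Q(X) = 0 (Q(X) = X - X = 0)
y = 109/270 (y = (-109/(-135))/2 = (-109*(-1/135))/2 = (½)*(109/135) = 109/270 ≈ 0.40370)
g(W) = -3 + 2*W (g(W) = (W - 3) + W = (-3 + W) + W = -3 + 2*W)
z(G) = -6 (z(G) = -6 + 0*(G + 109/270) = -6 + 0*(109/270 + G) = -6 + 0 = -6)
5842 - z(g(-8)) = 5842 - 1*(-6) = 5842 + 6 = 5848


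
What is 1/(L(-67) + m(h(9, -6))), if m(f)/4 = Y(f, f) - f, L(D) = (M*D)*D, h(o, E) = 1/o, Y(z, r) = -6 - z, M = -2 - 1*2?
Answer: -9/161828 ≈ -5.5615e-5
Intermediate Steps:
M = -4 (M = -2 - 2 = -4)
L(D) = -4*D**2 (L(D) = (-4*D)*D = -4*D**2)
m(f) = -24 - 8*f (m(f) = 4*((-6 - f) - f) = 4*(-6 - 2*f) = -24 - 8*f)
1/(L(-67) + m(h(9, -6))) = 1/(-4*(-67)**2 + (-24 - 8/9)) = 1/(-4*4489 + (-24 - 8*1/9)) = 1/(-17956 + (-24 - 8/9)) = 1/(-17956 - 224/9) = 1/(-161828/9) = -9/161828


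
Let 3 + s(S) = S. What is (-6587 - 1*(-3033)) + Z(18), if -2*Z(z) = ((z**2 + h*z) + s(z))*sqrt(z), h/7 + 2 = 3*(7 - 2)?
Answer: -3554 - 5931*sqrt(2)/2 ≈ -7747.9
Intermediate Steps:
h = 91 (h = -14 + 7*(3*(7 - 2)) = -14 + 7*(3*5) = -14 + 7*15 = -14 + 105 = 91)
s(S) = -3 + S
Z(z) = -sqrt(z)*(-3 + z**2 + 92*z)/2 (Z(z) = -((z**2 + 91*z) + (-3 + z))*sqrt(z)/2 = -(-3 + z**2 + 92*z)*sqrt(z)/2 = -sqrt(z)*(-3 + z**2 + 92*z)/2)
(-6587 - 1*(-3033)) + Z(18) = (-6587 - 1*(-3033)) + sqrt(18)*(3 - 1*18**2 - 92*18)/2 = (-6587 + 3033) + (3*sqrt(2))*(3 - 1*324 - 1656)/2 = -3554 + (3*sqrt(2))*(3 - 324 - 1656)/2 = -3554 + (1/2)*(3*sqrt(2))*(-1977) = -3554 - 5931*sqrt(2)/2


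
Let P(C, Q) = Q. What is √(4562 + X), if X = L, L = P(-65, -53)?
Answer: 3*√501 ≈ 67.149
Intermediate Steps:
L = -53
X = -53
√(4562 + X) = √(4562 - 53) = √4509 = 3*√501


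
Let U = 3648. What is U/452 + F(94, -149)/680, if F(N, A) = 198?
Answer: 321267/38420 ≈ 8.3620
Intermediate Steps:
U/452 + F(94, -149)/680 = 3648/452 + 198/680 = 3648*(1/452) + 198*(1/680) = 912/113 + 99/340 = 321267/38420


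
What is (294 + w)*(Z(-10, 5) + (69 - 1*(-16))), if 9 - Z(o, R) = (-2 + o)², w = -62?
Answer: -11600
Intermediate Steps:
Z(o, R) = 9 - (-2 + o)²
(294 + w)*(Z(-10, 5) + (69 - 1*(-16))) = (294 - 62)*((9 - (-2 - 10)²) + (69 - 1*(-16))) = 232*((9 - 1*(-12)²) + (69 + 16)) = 232*((9 - 1*144) + 85) = 232*((9 - 144) + 85) = 232*(-135 + 85) = 232*(-50) = -11600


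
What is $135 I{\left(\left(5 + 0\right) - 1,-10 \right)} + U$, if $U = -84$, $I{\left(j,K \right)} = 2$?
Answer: $186$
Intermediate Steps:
$135 I{\left(\left(5 + 0\right) - 1,-10 \right)} + U = 135 \cdot 2 - 84 = 270 - 84 = 186$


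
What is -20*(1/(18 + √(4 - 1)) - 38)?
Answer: 81200/107 + 20*√3/321 ≈ 758.99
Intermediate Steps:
-20*(1/(18 + √(4 - 1)) - 38) = -20*(1/(18 + √3) - 38) = -20*(-38 + 1/(18 + √3)) = 760 - 20/(18 + √3)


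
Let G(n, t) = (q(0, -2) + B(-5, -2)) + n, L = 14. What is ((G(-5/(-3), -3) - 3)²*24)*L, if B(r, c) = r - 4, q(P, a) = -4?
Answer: 207088/3 ≈ 69029.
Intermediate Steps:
B(r, c) = -4 + r
G(n, t) = -13 + n (G(n, t) = (-4 + (-4 - 5)) + n = (-4 - 9) + n = -13 + n)
((G(-5/(-3), -3) - 3)²*24)*L = (((-13 - 5/(-3)) - 3)²*24)*14 = (((-13 - 5*(-⅓)) - 3)²*24)*14 = (((-13 + 5/3) - 3)²*24)*14 = ((-34/3 - 3)²*24)*14 = ((-43/3)²*24)*14 = ((1849/9)*24)*14 = (14792/3)*14 = 207088/3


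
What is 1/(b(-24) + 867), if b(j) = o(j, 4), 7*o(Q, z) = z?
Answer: 7/6073 ≈ 0.0011526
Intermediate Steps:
o(Q, z) = z/7
b(j) = 4/7 (b(j) = (⅐)*4 = 4/7)
1/(b(-24) + 867) = 1/(4/7 + 867) = 1/(6073/7) = 7/6073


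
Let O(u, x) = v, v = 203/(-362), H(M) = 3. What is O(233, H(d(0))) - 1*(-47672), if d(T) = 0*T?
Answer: 17257061/362 ≈ 47671.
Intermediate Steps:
d(T) = 0
v = -203/362 (v = 203*(-1/362) = -203/362 ≈ -0.56077)
O(u, x) = -203/362
O(233, H(d(0))) - 1*(-47672) = -203/362 - 1*(-47672) = -203/362 + 47672 = 17257061/362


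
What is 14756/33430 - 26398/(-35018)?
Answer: 349802687/292662935 ≈ 1.1952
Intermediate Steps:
14756/33430 - 26398/(-35018) = 14756*(1/33430) - 26398*(-1/35018) = 7378/16715 + 13199/17509 = 349802687/292662935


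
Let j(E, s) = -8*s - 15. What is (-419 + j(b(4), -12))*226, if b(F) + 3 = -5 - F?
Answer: -76388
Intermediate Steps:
b(F) = -8 - F (b(F) = -3 + (-5 - F) = -8 - F)
j(E, s) = -15 - 8*s
(-419 + j(b(4), -12))*226 = (-419 + (-15 - 8*(-12)))*226 = (-419 + (-15 + 96))*226 = (-419 + 81)*226 = -338*226 = -76388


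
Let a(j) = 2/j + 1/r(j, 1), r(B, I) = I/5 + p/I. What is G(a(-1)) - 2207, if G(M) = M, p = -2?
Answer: -19886/9 ≈ -2209.6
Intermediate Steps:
r(B, I) = -2/I + I/5 (r(B, I) = I/5 - 2/I = -2/I + I/5)
a(j) = -5/9 + 2/j (a(j) = 2/j + 1/(-2/1 + (1/5)*1) = 2/j + 1/(-2*1 + 1/5) = 2/j + 1/(-2 + 1/5) = 2/j + 1/(-9/5) = 2/j + 1*(-5/9) = 2/j - 5/9 = -5/9 + 2/j)
G(a(-1)) - 2207 = (-5/9 + 2/(-1)) - 2207 = (-5/9 + 2*(-1)) - 2207 = (-5/9 - 2) - 2207 = -23/9 - 2207 = -19886/9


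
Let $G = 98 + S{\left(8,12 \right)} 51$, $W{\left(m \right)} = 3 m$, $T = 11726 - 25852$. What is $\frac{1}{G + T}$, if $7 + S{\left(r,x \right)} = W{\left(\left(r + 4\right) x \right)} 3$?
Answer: $\frac{1}{51711} \approx 1.9338 \cdot 10^{-5}$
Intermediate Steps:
$T = -14126$ ($T = 11726 - 25852 = -14126$)
$S{\left(r,x \right)} = -7 + 9 x \left(4 + r\right)$ ($S{\left(r,x \right)} = -7 + 3 \left(r + 4\right) x 3 = -7 + 3 \left(4 + r\right) x 3 = -7 + 3 x \left(4 + r\right) 3 = -7 + 9 x \left(4 + r\right)$)
$G = 65837$ ($G = 98 + \left(-7 + 9 \cdot 12 \left(4 + 8\right)\right) 51 = 98 + \left(-7 + 9 \cdot 12 \cdot 12\right) 51 = 98 + \left(-7 + 1296\right) 51 = 98 + 1289 \cdot 51 = 98 + 65739 = 65837$)
$\frac{1}{G + T} = \frac{1}{65837 - 14126} = \frac{1}{51711}$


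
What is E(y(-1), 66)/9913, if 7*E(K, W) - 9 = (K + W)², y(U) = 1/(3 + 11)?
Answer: 857389/13600636 ≈ 0.063040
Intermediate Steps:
y(U) = 1/14
E(K, W) = 9/7 + (K + W)²/7
E(y(-1), 66)/9913 = (9/7 + (1/14 + 66)²/7)/9913 = (9/7 + (925/14)²/7)*(1/9913) = (9/7 + (⅐)*(855625/196))*(1/9913) = (9/7 + 855625/1372)*(1/9913) = (857389/1372)*(1/9913) = 857389/13600636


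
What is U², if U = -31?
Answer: 961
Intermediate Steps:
U² = (-31)² = 961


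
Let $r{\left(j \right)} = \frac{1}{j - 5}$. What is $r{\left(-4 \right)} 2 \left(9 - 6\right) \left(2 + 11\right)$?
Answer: $- \frac{26}{3} \approx -8.6667$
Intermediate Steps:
$r{\left(j \right)} = \frac{1}{-5 + j}$
$r{\left(-4 \right)} 2 \left(9 - 6\right) \left(2 + 11\right) = \frac{1}{-5 - 4} \cdot 2 \left(9 - 6\right) \left(2 + 11\right) = \frac{1}{-9} \cdot 2 \cdot 3 \cdot 13 = \left(- \frac{1}{9}\right) 2 \cdot 39 = \left(- \frac{2}{9}\right) 39 = - \frac{26}{3}$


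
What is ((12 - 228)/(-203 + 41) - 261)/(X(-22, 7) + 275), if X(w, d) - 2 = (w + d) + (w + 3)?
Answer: -779/729 ≈ -1.0686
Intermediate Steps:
X(w, d) = 5 + d + 2*w (X(w, d) = 2 + ((w + d) + (w + 3)) = 2 + ((d + w) + (3 + w)) = 2 + (3 + d + 2*w) = 5 + d + 2*w)
((12 - 228)/(-203 + 41) - 261)/(X(-22, 7) + 275) = ((12 - 228)/(-203 + 41) - 261)/((5 + 7 + 2*(-22)) + 275) = (-216/(-162) - 261)/((5 + 7 - 44) + 275) = (-216*(-1/162) - 261)/(-32 + 275) = (4/3 - 261)/243 = -779/3*1/243 = -779/729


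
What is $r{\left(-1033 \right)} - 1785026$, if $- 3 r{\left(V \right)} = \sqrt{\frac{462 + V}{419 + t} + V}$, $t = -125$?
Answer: $-1785026 - \frac{i \sqrt{1825638}}{126} \approx -1.785 \cdot 10^{6} - 10.724 i$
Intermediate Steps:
$r{\left(V \right)} = - \frac{\sqrt{\frac{11}{7} + \frac{295 V}{294}}}{3}$ ($r{\left(V \right)} = - \frac{\sqrt{\frac{462 + V}{419 - 125} + V}}{3} = - \frac{\sqrt{\frac{462 + V}{294} + V}}{3} = - \frac{\sqrt{\left(462 + V\right) \frac{1}{294} + V}}{3} = - \frac{\sqrt{\left(\frac{11}{7} + \frac{V}{294}\right) + V}}{3} = - \frac{\sqrt{\frac{11}{7} + \frac{295 V}{294}}}{3}$)
$r{\left(-1033 \right)} - 1785026 = - \frac{\sqrt{2772 + 1770 \left(-1033\right)}}{126} - 1785026 = - \frac{\sqrt{2772 - 1828410}}{126} - 1785026 = - \frac{\sqrt{-1825638}}{126} - 1785026 = - \frac{i \sqrt{1825638}}{126} - 1785026 = -1785026 - \frac{i \sqrt{1825638}}{126}$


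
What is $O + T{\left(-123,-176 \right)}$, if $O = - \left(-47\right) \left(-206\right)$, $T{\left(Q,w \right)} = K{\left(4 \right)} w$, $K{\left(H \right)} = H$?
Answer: $-10386$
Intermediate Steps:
$T{\left(Q,w \right)} = 4 w$
$O = -9682$ ($O = \left(-1\right) 9682 = -9682$)
$O + T{\left(-123,-176 \right)} = -9682 + 4 \left(-176\right) = -9682 - 704 = -10386$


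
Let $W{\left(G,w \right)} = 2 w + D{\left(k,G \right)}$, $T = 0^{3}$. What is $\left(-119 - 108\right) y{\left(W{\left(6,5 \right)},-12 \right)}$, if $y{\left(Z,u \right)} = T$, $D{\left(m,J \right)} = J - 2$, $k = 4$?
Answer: $0$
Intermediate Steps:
$T = 0$
$D{\left(m,J \right)} = -2 + J$ ($D{\left(m,J \right)} = J - 2 = -2 + J$)
$W{\left(G,w \right)} = -2 + G + 2 w$ ($W{\left(G,w \right)} = 2 w + \left(-2 + G\right) = -2 + G + 2 w$)
$y{\left(Z,u \right)} = 0$
$\left(-119 - 108\right) y{\left(W{\left(6,5 \right)},-12 \right)} = \left(-119 - 108\right) 0 = \left(-227\right) 0 = 0$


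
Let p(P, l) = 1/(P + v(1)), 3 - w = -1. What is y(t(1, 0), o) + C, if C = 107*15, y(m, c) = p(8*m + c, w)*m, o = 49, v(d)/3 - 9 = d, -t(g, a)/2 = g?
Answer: 101113/63 ≈ 1605.0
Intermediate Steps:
t(g, a) = -2*g
v(d) = 27 + 3*d
w = 4 (w = 3 - 1*(-1) = 3 + 1 = 4)
p(P, l) = 1/(30 + P) (p(P, l) = 1/(P + (27 + 3*1)) = 1/(P + (27 + 3)) = 1/(P + 30) = 1/(30 + P))
y(m, c) = m/(30 + c + 8*m) (y(m, c) = m/(30 + (8*m + c)) = m/(30 + (c + 8*m)) = m/(30 + c + 8*m))
C = 1605
y(t(1, 0), o) + C = (-2*1)/(30 + 49 + 8*(-2*1)) + 1605 = -2/(30 + 49 + 8*(-2)) + 1605 = -2/(30 + 49 - 16) + 1605 = -2/63 + 1605 = 101113/63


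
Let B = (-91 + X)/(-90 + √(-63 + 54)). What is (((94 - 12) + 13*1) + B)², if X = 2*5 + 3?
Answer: 7460639949/811801 + 4491500*I/811801 ≈ 9190.2 + 5.5328*I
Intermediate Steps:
X = 13 (X = 10 + 3 = 13)
B = -26*(-90 - 3*I)/2703 (B = (-91 + 13)/(-90 + √(-63 + 54)) = -78/(-90 + √(-9)) = -78*(-90 - 3*I)/8109 = -26*(-90 - 3*I)/2703 ≈ 0.8657 + 0.028857*I)
(((94 - 12) + 13*1) + B)² = (((94 - 12) + 13*1) + (780/901 + 26*I/901))² = ((82 + 13) + (780/901 + 26*I/901))² = (95 + (780/901 + 26*I/901))² = (86375/901 + 26*I/901)²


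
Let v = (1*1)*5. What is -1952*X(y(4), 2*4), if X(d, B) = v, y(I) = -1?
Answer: -9760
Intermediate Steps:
v = 5 (v = 1*5 = 5)
X(d, B) = 5
-1952*X(y(4), 2*4) = -1952*5 = -9760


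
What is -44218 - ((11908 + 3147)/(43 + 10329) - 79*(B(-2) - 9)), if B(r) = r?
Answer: -467657419/10372 ≈ -45088.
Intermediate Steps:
-44218 - ((11908 + 3147)/(43 + 10329) - 79*(B(-2) - 9)) = -44218 - ((11908 + 3147)/(43 + 10329) - 79*(-2 - 9)) = -44218 - (15055/10372 - 79*(-11)) = -44218 - (15055*(1/10372) - 1*(-869)) = -44218 - (15055/10372 + 869) = -44218 - 1*9028323/10372 = -44218 - 9028323/10372 = -467657419/10372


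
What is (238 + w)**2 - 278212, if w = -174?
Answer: -274116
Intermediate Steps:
(238 + w)**2 - 278212 = (238 - 174)**2 - 278212 = 64**2 - 278212 = 4096 - 278212 = -274116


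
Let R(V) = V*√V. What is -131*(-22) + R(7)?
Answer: 2882 + 7*√7 ≈ 2900.5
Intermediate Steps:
R(V) = V^(3/2)
-131*(-22) + R(7) = -131*(-22) + 7^(3/2) = 2882 + 7*√7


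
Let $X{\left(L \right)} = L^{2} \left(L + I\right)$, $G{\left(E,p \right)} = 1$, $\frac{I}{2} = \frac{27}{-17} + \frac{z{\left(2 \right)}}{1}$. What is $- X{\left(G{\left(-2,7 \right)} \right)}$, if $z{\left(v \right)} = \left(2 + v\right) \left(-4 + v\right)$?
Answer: $\frac{309}{17} \approx 18.176$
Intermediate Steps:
$z{\left(v \right)} = \left(-4 + v\right) \left(2 + v\right)$
$I = - \frac{326}{17}$ ($I = 2 \left(\frac{27}{-17} + \frac{-8 + 2^{2} - 4}{1}\right) = 2 \left(27 \left(- \frac{1}{17}\right) + \left(-8 + 4 - 4\right) 1\right) = 2 \left(- \frac{27}{17} - 8\right) = 2 \left(- \frac{163}{17}\right) = - \frac{326}{17} \approx -19.176$)
$X{\left(L \right)} = L^{2} \left(- \frac{326}{17} + L\right)$ ($X{\left(L \right)} = L^{2} \left(L - \frac{326}{17}\right) = L^{2} \left(- \frac{326}{17} + L\right)$)
$- X{\left(G{\left(-2,7 \right)} \right)} = - 1^{2} \left(- \frac{326}{17} + 1\right) = - \frac{1 \left(-309\right)}{17} = \left(-1\right) \left(- \frac{309}{17}\right) = \frac{309}{17}$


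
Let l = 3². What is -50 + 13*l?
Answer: 67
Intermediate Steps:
l = 9
-50 + 13*l = -50 + 13*9 = -50 + 117 = 67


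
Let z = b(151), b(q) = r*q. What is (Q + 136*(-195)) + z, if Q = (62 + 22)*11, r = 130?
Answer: -5966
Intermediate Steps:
b(q) = 130*q
z = 19630 (z = 130*151 = 19630)
Q = 924 (Q = 84*11 = 924)
(Q + 136*(-195)) + z = (924 + 136*(-195)) + 19630 = (924 - 26520) + 19630 = -25596 + 19630 = -5966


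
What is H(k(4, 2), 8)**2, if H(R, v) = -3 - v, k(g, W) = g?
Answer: 121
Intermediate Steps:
H(k(4, 2), 8)**2 = (-3 - 1*8)**2 = (-3 - 8)**2 = (-11)**2 = 121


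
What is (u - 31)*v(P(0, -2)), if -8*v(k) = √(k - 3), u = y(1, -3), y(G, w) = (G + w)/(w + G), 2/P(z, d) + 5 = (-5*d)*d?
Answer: 3*I*√77/4 ≈ 6.5812*I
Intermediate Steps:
P(z, d) = 2/(-5 - 5*d²) (P(z, d) = 2/(-5 + (-5*d)*d) = 2/(-5 - 5*d²))
y(G, w) = 1 (y(G, w) = (G + w)/(G + w) = 1)
u = 1
v(k) = -√(-3 + k)/8 (v(k) = -√(k - 3)/8 = -√(-3 + k)/8)
(u - 31)*v(P(0, -2)) = (1 - 31)*(-√(-3 - 2/(5 + 5*(-2)²))/8) = -(-15)*√(-3 - 2/(5 + 5*4))/4 = -(-15)*√(-3 - 2/(5 + 20))/4 = -(-15)*√(-3 - 2/25)/4 = -(-15)*√(-77/25)/4 = -(-15)*I*√77/5/4 = -(-3)*I*√77/4 = 3*I*√77/4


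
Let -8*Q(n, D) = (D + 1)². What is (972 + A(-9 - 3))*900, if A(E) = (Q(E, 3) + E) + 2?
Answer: 864000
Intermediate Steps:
Q(n, D) = -(1 + D)²/8 (Q(n, D) = -(D + 1)²/8 = -(1 + D)²/8)
A(E) = E (A(E) = (-(1 + 3)²/8 + E) + 2 = (-⅛*4² + E) + 2 = (-⅛*16 + E) + 2 = (-2 + E) + 2 = E)
(972 + A(-9 - 3))*900 = (972 + (-9 - 3))*900 = (972 - 12)*900 = 960*900 = 864000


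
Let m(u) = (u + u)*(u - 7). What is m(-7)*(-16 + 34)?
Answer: 3528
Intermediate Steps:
m(u) = 2*u*(-7 + u) (m(u) = (2*u)*(-7 + u) = 2*u*(-7 + u))
m(-7)*(-16 + 34) = (2*(-7)*(-7 - 7))*(-16 + 34) = (2*(-7)*(-14))*18 = 196*18 = 3528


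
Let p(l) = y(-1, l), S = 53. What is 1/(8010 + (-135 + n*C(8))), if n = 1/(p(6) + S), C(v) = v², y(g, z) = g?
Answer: 13/102391 ≈ 0.00012696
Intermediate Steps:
p(l) = -1
n = 1/52 (n = 1/(-1 + 53) = 1/52 ≈ 0.019231)
1/(8010 + (-135 + n*C(8))) = 1/(8010 + (-135 + (1/52)*8²)) = 1/(8010 + (-135 + (1/52)*64)) = 1/(8010 + (-135 + 16/13)) = 1/(8010 - 1739/13) = 1/(102391/13) = 13/102391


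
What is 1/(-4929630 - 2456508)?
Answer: -1/7386138 ≈ -1.3539e-7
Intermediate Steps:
1/(-4929630 - 2456508) = 1/(-7386138) = -1/7386138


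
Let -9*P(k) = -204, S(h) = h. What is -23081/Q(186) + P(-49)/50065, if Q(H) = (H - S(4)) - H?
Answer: 203920651/35340 ≈ 5770.3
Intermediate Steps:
P(k) = 68/3 (P(k) = -⅑*(-204) = 68/3)
Q(H) = -4 (Q(H) = (H - 1*4) - H = (H - 4) - H = (-4 + H) - H = -4)
-23081/Q(186) + P(-49)/50065 = -23081/(-4) + (68/3)/50065 = -23081*(-¼) + (68/3)*(1/50065) = 23081/4 + 4/8835 = 203920651/35340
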